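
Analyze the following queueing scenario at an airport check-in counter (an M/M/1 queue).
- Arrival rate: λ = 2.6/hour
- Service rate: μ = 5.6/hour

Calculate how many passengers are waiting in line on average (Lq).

ρ = λ/μ = 2.6/5.6 = 0.4643
For M/M/1: Lq = λ²/(μ(μ-λ))
Lq = 6.76/(5.6 × 3.00)
Lq = 0.4024 passengers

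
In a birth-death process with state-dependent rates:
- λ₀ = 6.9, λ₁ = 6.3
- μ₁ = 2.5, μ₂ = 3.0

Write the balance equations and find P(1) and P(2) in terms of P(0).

Balance equations:
State 0: λ₀P₀ = μ₁P₁ → P₁ = (λ₀/μ₁)P₀ = (6.9/2.5)P₀ = 2.7600P₀
State 1: P₂ = (λ₀λ₁)/(μ₁μ₂)P₀ = (6.9×6.3)/(2.5×3.0)P₀ = 5.7960P₀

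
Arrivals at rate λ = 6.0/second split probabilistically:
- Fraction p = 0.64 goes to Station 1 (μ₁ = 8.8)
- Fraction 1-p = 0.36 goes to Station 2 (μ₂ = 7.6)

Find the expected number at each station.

Effective rates: λ₁ = 6.0×0.64 = 3.84, λ₂ = 6.0×0.36 = 2.16
Station 1: ρ₁ = 3.84/8.8 = 0.43636, L₁ = ρ₁/(1-ρ₁) = 0.43636/(1-0.43636) = 0.7742
Station 2: ρ₂ = 2.16/7.6 = 0.28421, L₂ = ρ₂/(1-ρ₂) = 0.28421/(1-0.28421) = 0.3971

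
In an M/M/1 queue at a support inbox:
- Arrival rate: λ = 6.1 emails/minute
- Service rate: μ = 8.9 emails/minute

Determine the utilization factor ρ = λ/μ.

Server utilization: ρ = λ/μ
ρ = 6.1/8.9 = 0.6854
The server is busy 68.54% of the time.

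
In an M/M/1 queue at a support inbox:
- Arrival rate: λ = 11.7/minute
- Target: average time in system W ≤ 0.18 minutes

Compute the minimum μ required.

For M/M/1: W = 1/(μ-λ)
Need W ≤ 0.18, so 1/(μ-λ) ≤ 0.18
μ - λ ≥ 1/0.18 = 5.5556
μ ≥ 11.7 + 5.5556 = 17.2556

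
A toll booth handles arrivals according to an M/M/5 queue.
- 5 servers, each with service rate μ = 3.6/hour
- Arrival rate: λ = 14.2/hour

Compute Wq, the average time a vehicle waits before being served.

Traffic intensity: ρ = λ/(cμ) = 14.2/(5×3.6) = 0.7889
Since ρ = 0.7889 < 1, system is stable.
Offered load a = λ/μ = cρ = 14.2/3.6 = 3.9444
P₀ = [ Σₙ₌₀^4 aⁿ/n! + a^5/(5!(1-ρ)) ]⁻¹
Σ = a^0/0! + a^1/1! + a^2/2! + a^3/3! + a^4/4! = 1.0000 + 3.9444 + 7.7793 + 10.2284 + 10.0863 = 33.0384
a^5/(5!(1-ρ)) = 954.8370/(120 × 0.2111111) = 37.6909
P₀ = 1/(33.0384 + 37.6909) = 0.01414
Lq = P₀·a^5·ρ / (5!(1-ρ)²) = 0.014138 × 954.8370 × 0.78889 / (120 × 0.044568) = 1.9913
Wq = Lq/λ = 1.9913/14.2 = 0.1402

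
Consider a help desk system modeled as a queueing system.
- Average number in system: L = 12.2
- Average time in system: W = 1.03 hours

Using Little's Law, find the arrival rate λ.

Little's Law: L = λW, so λ = L/W
λ = 12.2/1.03 = 11.8447 tickets/hour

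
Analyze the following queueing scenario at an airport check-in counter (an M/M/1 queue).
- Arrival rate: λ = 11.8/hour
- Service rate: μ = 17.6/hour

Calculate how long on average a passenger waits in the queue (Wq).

First, compute utilization: ρ = λ/μ = 11.8/17.6 = 0.6705
For M/M/1: Wq = λ/(μ(μ-λ))
Wq = 11.8/(17.6 × (17.6-11.8))
Wq = 11.8/(17.6 × 5.80)
Wq = 0.1156 hours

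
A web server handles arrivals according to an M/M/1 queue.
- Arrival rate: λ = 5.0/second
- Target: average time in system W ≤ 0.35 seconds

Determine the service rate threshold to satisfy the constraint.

For M/M/1: W = 1/(μ-λ)
Need W ≤ 0.35, so 1/(μ-λ) ≤ 0.35
μ - λ ≥ 1/0.35 = 2.8571
μ ≥ 5.0 + 2.8571 = 7.8571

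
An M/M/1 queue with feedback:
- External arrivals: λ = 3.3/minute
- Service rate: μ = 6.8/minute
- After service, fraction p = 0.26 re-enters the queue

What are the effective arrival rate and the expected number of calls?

Effective arrival rate: λ_eff = λ/(1-p) = 3.3/(1-0.26) = 3.3/0.74 = 4.4595
ρ = λ_eff/μ = 4.4595/6.8 = 0.6558
L = ρ/(1-ρ) = 0.6558/(1-0.6558) = 1.9053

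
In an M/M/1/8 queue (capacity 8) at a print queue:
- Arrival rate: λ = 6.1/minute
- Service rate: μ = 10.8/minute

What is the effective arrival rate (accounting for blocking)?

ρ = λ/μ = 6.1/10.8 = 0.564815
P₀ = (1-ρ)/(1-ρ^(K+1)) = (1-0.564815)/(1-0.564815^9) = 0.435185/0.994150 = 0.4377
P_K = P₀×ρ^K = 0.43775 × 0.564815^8 = 0.43775 × 0.010357 = 0.004534
λ_eff = λ(1-P_K) = 6.1 × (1 - 0.004534) = 6.1 × 0.995466 = 6.0723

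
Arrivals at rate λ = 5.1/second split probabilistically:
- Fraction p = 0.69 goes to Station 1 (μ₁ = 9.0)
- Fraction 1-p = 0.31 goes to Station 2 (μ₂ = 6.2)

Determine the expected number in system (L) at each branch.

Effective rates: λ₁ = 5.1×0.69 = 3.519, λ₂ = 5.1×0.31 = 1.581
Station 1: ρ₁ = 3.519/9.0 = 0.3910, L₁ = ρ₁/(1-ρ₁) = 0.3910/(1-0.3910) = 0.6420
Station 2: ρ₂ = 1.581/6.2 = 0.2550, L₂ = ρ₂/(1-ρ₂) = 0.2550/(1-0.2550) = 0.3423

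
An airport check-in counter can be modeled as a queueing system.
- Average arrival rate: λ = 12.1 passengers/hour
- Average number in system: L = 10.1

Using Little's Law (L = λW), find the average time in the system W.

Little's Law: L = λW, so W = L/λ
W = 10.1/12.1 = 0.8347 hours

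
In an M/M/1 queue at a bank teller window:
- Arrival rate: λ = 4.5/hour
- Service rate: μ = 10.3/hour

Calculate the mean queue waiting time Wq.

First, compute utilization: ρ = λ/μ = 4.5/10.3 = 0.4369
For M/M/1: Wq = λ/(μ(μ-λ))
Wq = 4.5/(10.3 × (10.3-4.5))
Wq = 4.5/(10.3 × 5.80)
Wq = 0.07533 hours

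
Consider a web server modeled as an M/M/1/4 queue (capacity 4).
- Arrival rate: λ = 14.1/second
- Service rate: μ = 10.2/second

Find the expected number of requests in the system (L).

ρ = λ/μ = 14.1/10.2 = 1.38235
P₀ = (1-ρ)/(1-ρ^(K+1)) = (1-1.38235)/(1-1.38235^5) = -0.38235/-4.0477 = 0.09446
P_K = P₀×ρ^K = 0.09446 × 1.38235^4 = 0.09446 × 3.6515 = 0.3449
L = ρ[1 - (K+1)ρ^K + Kρ^(K+1)] / [(1-ρ)(1-ρ^(K+1))]
L = 1.38235 × (1 - 5×3.65151 + 4×5.04766) / ((1 - 1.38235) × (1 - 5.04766)) = 2.6199 requests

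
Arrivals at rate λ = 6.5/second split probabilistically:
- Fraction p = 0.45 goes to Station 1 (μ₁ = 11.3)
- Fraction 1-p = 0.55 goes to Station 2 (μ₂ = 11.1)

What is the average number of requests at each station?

Effective rates: λ₁ = 6.5×0.45 = 2.925, λ₂ = 6.5×0.55 = 3.575
Station 1: ρ₁ = 2.925/11.3 = 0.25885, L₁ = ρ₁/(1-ρ₁) = 0.25885/(1-0.25885) = 0.3493
Station 2: ρ₂ = 3.575/11.1 = 0.3221, L₂ = ρ₂/(1-ρ₂) = 0.3221/(1-0.3221) = 0.4751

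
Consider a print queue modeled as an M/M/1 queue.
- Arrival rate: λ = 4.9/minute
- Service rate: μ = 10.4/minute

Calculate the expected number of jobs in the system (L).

ρ = λ/μ = 4.9/10.4 = 0.4712
For M/M/1: L = λ/(μ-λ)
L = 4.9/(10.4-4.9) = 4.9/5.50
L = 0.8909 jobs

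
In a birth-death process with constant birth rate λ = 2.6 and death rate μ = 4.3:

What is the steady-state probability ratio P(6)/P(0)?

For constant rates: P(n)/P(0) = (λ/μ)^n
P(6)/P(0) = (2.6/4.3)^6 = 0.60465^6 = 0.04887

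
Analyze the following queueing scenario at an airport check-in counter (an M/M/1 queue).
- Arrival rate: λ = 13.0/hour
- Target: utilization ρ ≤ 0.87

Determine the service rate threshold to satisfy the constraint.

ρ = λ/μ, so μ = λ/ρ
μ ≥ 13.0/0.87 = 14.9425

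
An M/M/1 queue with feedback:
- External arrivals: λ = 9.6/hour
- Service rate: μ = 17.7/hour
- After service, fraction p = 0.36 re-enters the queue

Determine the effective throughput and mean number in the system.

Effective arrival rate: λ_eff = λ/(1-p) = 9.6/(1-0.36) = 9.6/0.64 = 15.0000
ρ = λ_eff/μ = 15.0000/17.7 = 0.847458
L = ρ/(1-ρ) = 0.847458/(1-0.847458) = 5.5556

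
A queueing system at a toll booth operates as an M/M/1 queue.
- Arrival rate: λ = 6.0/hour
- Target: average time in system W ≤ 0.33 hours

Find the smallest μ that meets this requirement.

For M/M/1: W = 1/(μ-λ)
Need W ≤ 0.33, so 1/(μ-λ) ≤ 0.33
μ - λ ≥ 1/0.33 = 3.0303
μ ≥ 6.0 + 3.0303 = 9.0303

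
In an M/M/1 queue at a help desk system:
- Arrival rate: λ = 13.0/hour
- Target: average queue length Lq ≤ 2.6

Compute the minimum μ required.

For M/M/1: Lq = λ²/(μ(μ-λ))
Need Lq ≤ 2.6, i.e. μ(μ-λ) ≥ λ²/2.6
μ² - 13.0μ - 169.00/2.6 ≥ 0  →  μ² - 13.0μ - 65.0000 ≥ 0
Quadratic formula (positive root): μ = [λ + √(λ² + 4×65.0000)]/2
Discriminant: 169.00 + 4×65.0000 = 429.0000, √429.0000 = 20.71232
μ ≥ (13.0 + 20.71232)/2 = 16.8562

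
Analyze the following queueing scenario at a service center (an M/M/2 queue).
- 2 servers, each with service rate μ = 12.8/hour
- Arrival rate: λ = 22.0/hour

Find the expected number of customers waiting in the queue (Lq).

Traffic intensity: ρ = λ/(cμ) = 22.0/(2×12.8) = 0.8594
Since ρ = 0.8594 < 1, system is stable.
Offered load a = λ/μ = cρ = 22.0/12.8 = 1.7188
P₀ = [ Σₙ₌₀^1 aⁿ/n! + a^2/(2!(1-ρ)) ]⁻¹
Σ = a^0/0! + a^1/1! = 1.0000 + 1.7188 = 2.7188
a^2/(2!(1-ρ)) = 2.95410/(2 × 0.140625) = 10.5035
P₀ = 1/(2.7188 + 10.5035) = 0.07563
Lq = P₀·a^2·ρ / (2!(1-ρ)²) = 0.0756303 × 2.95410 × 0.859375 / (2 × 0.0197754) = 4.8545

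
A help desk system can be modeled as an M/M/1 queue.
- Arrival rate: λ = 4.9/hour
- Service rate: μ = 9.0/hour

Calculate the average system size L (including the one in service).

ρ = λ/μ = 4.9/9.0 = 0.5444
For M/M/1: L = λ/(μ-λ)
L = 4.9/(9.0-4.9) = 4.9/4.10
L = 1.1951 tickets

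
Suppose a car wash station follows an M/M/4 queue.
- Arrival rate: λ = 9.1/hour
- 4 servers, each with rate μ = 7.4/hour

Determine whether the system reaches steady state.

Stability requires ρ = λ/(cμ) < 1
ρ = 9.1/(4 × 7.4) = 9.1/29.60 = 0.3074
Since 0.3074 < 1, the system is STABLE.
The servers are busy 30.74% of the time.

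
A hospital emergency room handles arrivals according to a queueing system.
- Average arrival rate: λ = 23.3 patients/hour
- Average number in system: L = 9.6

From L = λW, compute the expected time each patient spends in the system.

Little's Law: L = λW, so W = L/λ
W = 9.6/23.3 = 0.4120 hours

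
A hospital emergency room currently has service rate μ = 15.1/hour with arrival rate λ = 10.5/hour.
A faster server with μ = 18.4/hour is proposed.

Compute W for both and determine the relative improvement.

System 1: ρ₁ = 10.5/15.1 = 0.6954, W₁ = 1/(15.1-10.5) = 0.2174
System 2: ρ₂ = 10.5/18.4 = 0.5707, W₂ = 1/(18.4-10.5) = 0.1266
Improvement: (W₁-W₂)/W₁ = (0.2174-0.1266)/0.2174 = 41.77%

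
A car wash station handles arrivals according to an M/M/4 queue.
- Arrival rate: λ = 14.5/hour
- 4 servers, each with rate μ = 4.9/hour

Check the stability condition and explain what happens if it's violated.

Stability requires ρ = λ/(cμ) < 1
ρ = 14.5/(4 × 4.9) = 14.5/19.60 = 0.7398
Since 0.7398 < 1, the system is STABLE.
The servers are busy 73.98% of the time.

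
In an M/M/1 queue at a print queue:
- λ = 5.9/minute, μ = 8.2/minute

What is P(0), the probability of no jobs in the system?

ρ = λ/μ = 5.9/8.2 = 0.7195
P(0) = 1 - ρ = 1 - 0.7195 = 0.2805
The server is idle 28.05% of the time.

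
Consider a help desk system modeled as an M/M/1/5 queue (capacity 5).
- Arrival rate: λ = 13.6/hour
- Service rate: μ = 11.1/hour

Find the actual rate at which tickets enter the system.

ρ = λ/μ = 13.6/11.1 = 1.225225
P₀ = (1-ρ)/(1-ρ^(K+1)) = (1-1.225225)/(1-1.225225^6) = -0.22523/-2.3829 = 0.09452
P_K = P₀×ρ^K = 0.09452 × 1.225225^5 = 0.09452 × 2.7611 = 0.2610
λ_eff = λ(1-P_K) = 13.6 × (1 - 0.26096) = 13.6 × 0.73904 = 10.0509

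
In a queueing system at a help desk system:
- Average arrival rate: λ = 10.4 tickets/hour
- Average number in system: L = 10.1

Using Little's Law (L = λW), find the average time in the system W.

Little's Law: L = λW, so W = L/λ
W = 10.1/10.4 = 0.9712 hours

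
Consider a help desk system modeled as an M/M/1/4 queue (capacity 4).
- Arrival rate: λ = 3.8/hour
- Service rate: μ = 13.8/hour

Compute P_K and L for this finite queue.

ρ = λ/μ = 3.8/13.8 = 0.27536
P₀ = (1-ρ)/(1-ρ^(K+1)) = (1-0.27536)/(1-0.27536^5) = 0.7246/0.9984 = 0.7258
P_K = P₀×ρ^K = 0.7258 × 0.27536^4 = 0.7258 × 0.005749 = 0.004173
Blocking probability P_4 = 0.004173 (0.42%)
L = ρ[1 - (K+1)ρ^K + Kρ^(K+1)] / [(1-ρ)(1-ρ^(K+1))]
L = 0.27536 × (1 - 5×0.005749 + 4×0.001583) / ((1 - 0.27536) × (1 - 0.001583)) = 0.3721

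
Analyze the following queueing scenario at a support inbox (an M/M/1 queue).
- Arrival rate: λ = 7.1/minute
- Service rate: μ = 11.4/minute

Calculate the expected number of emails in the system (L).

ρ = λ/μ = 7.1/11.4 = 0.6228
For M/M/1: L = λ/(μ-λ)
L = 7.1/(11.4-7.1) = 7.1/4.30
L = 1.6512 emails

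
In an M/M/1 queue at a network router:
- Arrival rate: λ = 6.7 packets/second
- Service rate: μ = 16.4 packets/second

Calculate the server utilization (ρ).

Server utilization: ρ = λ/μ
ρ = 6.7/16.4 = 0.4085
The server is busy 40.85% of the time.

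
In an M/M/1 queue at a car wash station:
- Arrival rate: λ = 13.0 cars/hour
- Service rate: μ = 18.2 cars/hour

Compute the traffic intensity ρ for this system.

Server utilization: ρ = λ/μ
ρ = 13.0/18.2 = 0.7143
The server is busy 71.43% of the time.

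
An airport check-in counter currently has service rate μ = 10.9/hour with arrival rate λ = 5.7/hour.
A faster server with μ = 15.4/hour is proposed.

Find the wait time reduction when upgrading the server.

System 1: ρ₁ = 5.7/10.9 = 0.5229, W₁ = 1/(10.9-5.7) = 0.1923
System 2: ρ₂ = 5.7/15.4 = 0.3701, W₂ = 1/(15.4-5.7) = 0.1031
Improvement: (W₁-W₂)/W₁ = (0.1923-0.1031)/0.1923 = 46.39%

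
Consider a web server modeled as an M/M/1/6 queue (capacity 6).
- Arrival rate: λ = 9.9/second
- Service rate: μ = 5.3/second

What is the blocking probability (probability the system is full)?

ρ = λ/μ = 9.9/5.3 = 1.8679
P₀ = (1-ρ)/(1-ρ^(K+1)) = (1-1.8679)/(1-1.8679^7) = -0.8679/-78.3369 = 0.01108
P_K = P₀×ρ^K = 0.01108 × 1.8679^6 = 0.01108 × 42.4739 = 0.4706
Blocking probability = 47.06%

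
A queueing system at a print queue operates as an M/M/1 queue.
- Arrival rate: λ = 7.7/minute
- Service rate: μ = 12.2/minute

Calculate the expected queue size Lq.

ρ = λ/μ = 7.7/12.2 = 0.6311
For M/M/1: Lq = λ²/(μ(μ-λ))
Lq = 59.29/(12.2 × 4.50)
Lq = 1.0800 jobs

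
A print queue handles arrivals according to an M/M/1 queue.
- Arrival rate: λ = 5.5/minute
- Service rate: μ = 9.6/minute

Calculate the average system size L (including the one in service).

ρ = λ/μ = 5.5/9.6 = 0.5729
For M/M/1: L = λ/(μ-λ)
L = 5.5/(9.6-5.5) = 5.5/4.10
L = 1.3415 jobs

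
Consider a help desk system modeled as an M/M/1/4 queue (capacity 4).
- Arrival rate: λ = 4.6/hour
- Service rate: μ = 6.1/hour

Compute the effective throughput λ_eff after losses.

ρ = λ/μ = 4.6/6.1 = 0.7541
P₀ = (1-ρ)/(1-ρ^(K+1)) = (1-0.7541)/(1-0.7541^5) = 0.2459/0.7561 = 0.3252
P_K = P₀×ρ^K = 0.3252 × 0.7541^4 = 0.3252 × 0.3234 = 0.1052
λ_eff = λ(1-P_K) = 4.6 × (1 - 0.105165) = 4.6 × 0.894835 = 4.1162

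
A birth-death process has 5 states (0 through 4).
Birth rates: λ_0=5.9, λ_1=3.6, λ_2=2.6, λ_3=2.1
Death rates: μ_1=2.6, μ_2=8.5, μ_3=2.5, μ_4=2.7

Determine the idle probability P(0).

Ratios P(n)/P(0) = (λ₀···λₙ₋₁)/(μ₁···μₙ):
P(1)/P(0) = (5.9)/(2.6) = 2.26923
P(2)/P(0) = (5.9×3.6)/(2.6×8.5) = 0.961086
P(3)/P(0) = (5.9×3.6×2.6)/(2.6×8.5×2.5) = 0.999529
P(4)/P(0) = (5.9×3.6×2.6×2.1)/(2.6×8.5×2.5×2.7) = 0.777412

Normalization: ∑ P(n) = 1
P(0) × (1.00000 + 2.26923 + 0.961086 + 0.999529 + 0.777412) = 1
P(0) × 6.0073 = 1
P(0) = 1/6.0073 = 0.1665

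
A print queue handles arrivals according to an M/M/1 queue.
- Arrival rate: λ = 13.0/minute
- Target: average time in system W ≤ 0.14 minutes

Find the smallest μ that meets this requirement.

For M/M/1: W = 1/(μ-λ)
Need W ≤ 0.14, so 1/(μ-λ) ≤ 0.14
μ - λ ≥ 1/0.14 = 7.1429
μ ≥ 13.0 + 7.1429 = 20.1429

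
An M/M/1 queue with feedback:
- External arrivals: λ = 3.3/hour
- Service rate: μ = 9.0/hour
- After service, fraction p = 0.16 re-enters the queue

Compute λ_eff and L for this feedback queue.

Effective arrival rate: λ_eff = λ/(1-p) = 3.3/(1-0.16) = 3.3/0.84 = 3.9286
ρ = λ_eff/μ = 3.9286/9.0 = 0.4365
L = ρ/(1-ρ) = 0.4365/(1-0.4365) = 0.7746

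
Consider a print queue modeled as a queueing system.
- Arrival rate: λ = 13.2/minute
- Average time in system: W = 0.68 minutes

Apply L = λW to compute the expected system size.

Little's Law: L = λW
L = 13.2 × 0.68 = 8.9760 jobs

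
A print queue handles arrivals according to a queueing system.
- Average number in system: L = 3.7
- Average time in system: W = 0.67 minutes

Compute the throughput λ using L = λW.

Little's Law: L = λW, so λ = L/W
λ = 3.7/0.67 = 5.5224 jobs/minute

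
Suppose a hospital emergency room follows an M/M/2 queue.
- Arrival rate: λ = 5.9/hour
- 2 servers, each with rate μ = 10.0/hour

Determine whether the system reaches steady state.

Stability requires ρ = λ/(cμ) < 1
ρ = 5.9/(2 × 10.0) = 5.9/20.00 = 0.2950
Since 0.2950 < 1, the system is STABLE.
The servers are busy 29.50% of the time.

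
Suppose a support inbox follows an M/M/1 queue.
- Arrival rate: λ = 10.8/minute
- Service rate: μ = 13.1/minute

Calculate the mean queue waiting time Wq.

First, compute utilization: ρ = λ/μ = 10.8/13.1 = 0.8244
For M/M/1: Wq = λ/(μ(μ-λ))
Wq = 10.8/(13.1 × (13.1-10.8))
Wq = 10.8/(13.1 × 2.30)
Wq = 0.3584 minutes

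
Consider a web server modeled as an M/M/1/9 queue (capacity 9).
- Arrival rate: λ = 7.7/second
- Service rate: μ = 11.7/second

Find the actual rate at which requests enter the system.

ρ = λ/μ = 7.7/11.7 = 0.65812
P₀ = (1-ρ)/(1-ρ^(K+1)) = (1-0.65812)/(1-0.65812^10) = 0.3419/0.9848 = 0.3472
P_K = P₀×ρ^K = 0.3472 × 0.65812^9 = 0.3472 × 0.02316 = 0.008041
λ_eff = λ(1-P_K) = 7.7 × (1 - 0.008041) = 7.7 × 0.99196 = 7.6381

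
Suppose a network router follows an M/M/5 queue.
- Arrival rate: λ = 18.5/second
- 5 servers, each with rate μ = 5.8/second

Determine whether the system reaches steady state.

Stability requires ρ = λ/(cμ) < 1
ρ = 18.5/(5 × 5.8) = 18.5/29.00 = 0.6379
Since 0.6379 < 1, the system is STABLE.
The servers are busy 63.79% of the time.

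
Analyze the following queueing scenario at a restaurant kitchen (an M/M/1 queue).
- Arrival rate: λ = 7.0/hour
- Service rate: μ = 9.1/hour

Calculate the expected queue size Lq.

ρ = λ/μ = 7.0/9.1 = 0.7692
For M/M/1: Lq = λ²/(μ(μ-λ))
Lq = 49.00/(9.1 × 2.10)
Lq = 2.5641 orders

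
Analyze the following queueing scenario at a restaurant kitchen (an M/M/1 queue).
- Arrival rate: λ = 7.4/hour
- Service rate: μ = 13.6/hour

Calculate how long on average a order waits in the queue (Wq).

First, compute utilization: ρ = λ/μ = 7.4/13.6 = 0.5441
For M/M/1: Wq = λ/(μ(μ-λ))
Wq = 7.4/(13.6 × (13.6-7.4))
Wq = 7.4/(13.6 × 6.20)
Wq = 0.08776 hours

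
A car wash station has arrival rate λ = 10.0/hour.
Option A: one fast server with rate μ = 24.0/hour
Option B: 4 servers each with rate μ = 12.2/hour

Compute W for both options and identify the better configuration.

Option A: single server μ = 24.0 (M/M/1)
  ρ_A = 10.0/24.0 = 0.4167
  W_A = 1/(μ-λ) = 1/(24.0-10.0) = 1/14.00 = 0.07143

Option B: 4 servers μ = 12.2 (M/M/4)
  ρ_B = λ/(cμ) = 10.0/(4×12.2) = 0.2049
  Offered load a = λ/μ = cρ = 10.0/12.2 = 0.8197
  P₀ = [ Σₙ₌₀^3 aⁿ/n! + a^4/(4!(1-ρ)) ]⁻¹
  Σ = a^0/0! + a^1/1! + a^2/2! + a^3/3! = 1.0000 + 0.8197 + 0.3359 + 0.09178 = 2.2474
  a^4/(4!(1-ρ)) = 0.4514/(24 × 0.7951) = 0.02366
  P₀ = 1/(2.2474 + 0.02366) = 0.4403
  Lq = P₀·a^4·ρ / (4!(1-ρ)²) = 0.44033 × 0.45140 × 0.20492 / (24 × 0.63216) = 0.002685
  Wq_B = Lq/λ = 0.002685/10.0 = 0.0002685
  W_B = Wq_B + 1/μ = 0.0002685 + 0.08197 = 0.08224

Since W_A = 0.07143 < W_B = 0.08224, Option A (single fast server) has the shorter time in system.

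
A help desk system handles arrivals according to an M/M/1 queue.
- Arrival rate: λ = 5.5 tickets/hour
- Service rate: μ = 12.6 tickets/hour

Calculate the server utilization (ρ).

Server utilization: ρ = λ/μ
ρ = 5.5/12.6 = 0.4365
The server is busy 43.65% of the time.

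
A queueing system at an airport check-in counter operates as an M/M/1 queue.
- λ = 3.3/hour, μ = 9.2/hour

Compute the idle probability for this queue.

ρ = λ/μ = 3.3/9.2 = 0.3587
P(0) = 1 - ρ = 1 - 0.3587 = 0.6413
The server is idle 64.13% of the time.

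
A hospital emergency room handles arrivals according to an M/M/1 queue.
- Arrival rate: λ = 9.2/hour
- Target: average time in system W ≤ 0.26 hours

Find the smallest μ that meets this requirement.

For M/M/1: W = 1/(μ-λ)
Need W ≤ 0.26, so 1/(μ-λ) ≤ 0.26
μ - λ ≥ 1/0.26 = 3.8462
μ ≥ 9.2 + 3.8462 = 13.0462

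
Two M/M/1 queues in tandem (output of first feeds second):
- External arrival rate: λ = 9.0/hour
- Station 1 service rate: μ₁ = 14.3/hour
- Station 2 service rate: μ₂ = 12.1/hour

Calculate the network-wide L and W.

By Jackson's theorem, each station behaves as independent M/M/1.
Station 1: ρ₁ = 9.0/14.3 = 0.6294, L₁ = ρ₁/(1-ρ₁) = λ/(μ₁-λ) = 9.0/5.30 = 1.6981
Station 2: ρ₂ = 9.0/12.1 = 0.7438, L₂ = ρ₂/(1-ρ₂) = λ/(μ₂-λ) = 9.0/3.10 = 2.9032
Total: L = L₁ + L₂ = 1.6981 + 2.9032 = 4.6013
W = L/λ = 4.6013/9.0 = 0.5113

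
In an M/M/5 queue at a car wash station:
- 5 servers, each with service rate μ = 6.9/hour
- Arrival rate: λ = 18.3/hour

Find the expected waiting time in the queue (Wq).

Traffic intensity: ρ = λ/(cμ) = 18.3/(5×6.9) = 0.5304
Since ρ = 0.5304 < 1, system is stable.
Offered load a = λ/μ = cρ = 18.3/6.9 = 2.6522
P₀ = [ Σₙ₌₀^4 aⁿ/n! + a^5/(5!(1-ρ)) ]⁻¹
Σ = a^0/0! + a^1/1! + a^2/2! + a^3/3! + a^4/4! = 1.0000 + 2.6522 + 3.5170 + 3.1092 + 2.0616 = 12.3400
a^5/(5!(1-ρ)) = 131.2230/(120 × 0.46957) = 2.3288
P₀ = 1/(12.3400 + 2.3288) = 0.06817
Lq = P₀·a^5·ρ / (5!(1-ρ)²) = 0.06817 × 131.2230 × 0.5304 / (120 × 0.2205) = 0.1793
Wq = Lq/λ = 0.17934/18.3 = 0.009800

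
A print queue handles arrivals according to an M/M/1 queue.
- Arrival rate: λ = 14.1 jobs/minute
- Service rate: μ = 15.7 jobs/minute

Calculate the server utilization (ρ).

Server utilization: ρ = λ/μ
ρ = 14.1/15.7 = 0.8981
The server is busy 89.81% of the time.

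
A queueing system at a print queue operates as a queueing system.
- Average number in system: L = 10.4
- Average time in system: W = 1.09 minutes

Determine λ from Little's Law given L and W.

Little's Law: L = λW, so λ = L/W
λ = 10.4/1.09 = 9.5413 jobs/minute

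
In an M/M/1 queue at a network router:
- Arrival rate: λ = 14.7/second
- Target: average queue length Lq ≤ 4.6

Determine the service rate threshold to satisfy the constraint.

For M/M/1: Lq = λ²/(μ(μ-λ))
Need Lq ≤ 4.6, i.e. μ(μ-λ) ≥ λ²/4.6
μ² - 14.7μ - 216.09/4.6 ≥ 0  →  μ² - 14.7μ - 46.976087 ≥ 0
Quadratic formula (positive root): μ = [λ + √(λ² + 4×46.976087)]/2
Discriminant: 216.09 + 4×46.976087 = 403.9943, √403.9943 = 20.0996
μ ≥ (14.7 + 20.0996)/2 = 17.3998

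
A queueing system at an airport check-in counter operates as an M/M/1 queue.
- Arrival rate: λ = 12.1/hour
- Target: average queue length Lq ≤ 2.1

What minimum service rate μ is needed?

For M/M/1: Lq = λ²/(μ(μ-λ))
Need Lq ≤ 2.1, i.e. μ(μ-λ) ≥ λ²/2.1
μ² - 12.1μ - 146.41/2.1 ≥ 0  →  μ² - 12.1μ - 69.71905 ≥ 0
Quadratic formula (positive root): μ = [λ + √(λ² + 4×69.71905)]/2
Discriminant: 146.41 + 4×69.71905 = 425.2862, √425.2862 = 20.6225
μ ≥ (12.1 + 20.6225)/2 = 16.3612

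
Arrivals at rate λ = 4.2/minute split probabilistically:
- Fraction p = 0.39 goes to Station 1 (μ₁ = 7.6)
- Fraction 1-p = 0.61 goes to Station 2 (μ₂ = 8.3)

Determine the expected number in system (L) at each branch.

Effective rates: λ₁ = 4.2×0.39 = 1.638, λ₂ = 4.2×0.61 = 2.562
Station 1: ρ₁ = 1.638/7.6 = 0.2155, L₁ = ρ₁/(1-ρ₁) = 0.2155/(1-0.2155) = 0.2747
Station 2: ρ₂ = 2.562/8.3 = 0.3087, L₂ = ρ₂/(1-ρ₂) = 0.3087/(1-0.3087) = 0.4465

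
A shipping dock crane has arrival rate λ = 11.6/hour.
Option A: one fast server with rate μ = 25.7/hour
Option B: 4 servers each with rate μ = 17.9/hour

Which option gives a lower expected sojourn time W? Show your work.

Option A: single server μ = 25.7 (M/M/1)
  ρ_A = 11.6/25.7 = 0.4514
  W_A = 1/(μ-λ) = 1/(25.7-11.6) = 1/14.10 = 0.07092

Option B: 4 servers μ = 17.9 (M/M/4)
  ρ_B = λ/(cμ) = 11.6/(4×17.9) = 0.1620
  Offered load a = λ/μ = cρ = 11.6/17.9 = 0.6480
  P₀ = [ Σₙ₌₀^3 aⁿ/n! + a^4/(4!(1-ρ)) ]⁻¹
  Σ = a^0/0! + a^1/1! + a^2/2! + a^3/3! = 1.0000 + 0.6480 + 0.2100 + 0.04536 = 1.9034
  a^4/(4!(1-ρ)) = 0.17637/(24 × 0.83799) = 0.008769
  P₀ = 1/(1.9034 + 0.008769) = 0.5230
  Lq = P₀·a^4·ρ / (4!(1-ρ)²) = 0.52297 × 0.17637 × 0.16201 / (24 × 0.70223) = 0.0008867
  Wq_B = Lq/λ = 0.000886654/11.6 = 0.000076436
  W_B = Wq_B + 1/μ = 0.000076436 + 0.055866 = 0.05594

Since W_B = 0.05594 < W_A = 0.07092, Option B (multiple servers) has the shorter time in system.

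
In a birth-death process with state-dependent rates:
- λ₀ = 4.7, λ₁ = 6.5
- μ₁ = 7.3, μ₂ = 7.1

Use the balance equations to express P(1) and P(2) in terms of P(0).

Balance equations:
State 0: λ₀P₀ = μ₁P₁ → P₁ = (λ₀/μ₁)P₀ = (4.7/7.3)P₀ = 0.6438P₀
State 1: P₂ = (λ₀λ₁)/(μ₁μ₂)P₀ = (4.7×6.5)/(7.3×7.1)P₀ = 0.5894P₀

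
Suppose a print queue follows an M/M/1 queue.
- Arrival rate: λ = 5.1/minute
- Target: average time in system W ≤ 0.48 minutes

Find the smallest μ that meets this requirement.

For M/M/1: W = 1/(μ-λ)
Need W ≤ 0.48, so 1/(μ-λ) ≤ 0.48
μ - λ ≥ 1/0.48 = 2.0833
μ ≥ 5.1 + 2.0833 = 7.1833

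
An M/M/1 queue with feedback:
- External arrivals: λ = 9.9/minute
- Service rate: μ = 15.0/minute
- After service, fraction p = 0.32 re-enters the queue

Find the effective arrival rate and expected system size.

Effective arrival rate: λ_eff = λ/(1-p) = 9.9/(1-0.32) = 9.9/0.68 = 14.5588235
ρ = λ_eff/μ = 14.5588235/15.0 = 0.9705882
L = ρ/(1-ρ) = 0.9705882/(1-0.9705882) = 33.0000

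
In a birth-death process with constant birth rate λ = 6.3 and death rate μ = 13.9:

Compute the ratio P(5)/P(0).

For constant rates: P(n)/P(0) = (λ/μ)^n
P(5)/P(0) = (6.3/13.9)^5 = 0.45324^5 = 0.01913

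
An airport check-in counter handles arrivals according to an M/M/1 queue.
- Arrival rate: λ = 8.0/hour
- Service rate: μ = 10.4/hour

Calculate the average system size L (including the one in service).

ρ = λ/μ = 8.0/10.4 = 0.7692
For M/M/1: L = λ/(μ-λ)
L = 8.0/(10.4-8.0) = 8.0/2.40
L = 3.3333 passengers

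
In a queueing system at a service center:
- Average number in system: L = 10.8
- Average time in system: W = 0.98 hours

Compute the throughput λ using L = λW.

Little's Law: L = λW, so λ = L/W
λ = 10.8/0.98 = 11.0204 customers/hour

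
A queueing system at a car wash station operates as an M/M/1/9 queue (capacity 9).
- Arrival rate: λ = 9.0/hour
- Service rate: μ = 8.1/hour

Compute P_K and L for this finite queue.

ρ = λ/μ = 9.0/8.1 = 1.11111
P₀ = (1-ρ)/(1-ρ^(K+1)) = (1-1.11111)/(1-1.11111^10) = -0.1111/-1.8679 = 0.05948
P_K = P₀×ρ^K = 0.05948 × 1.11111^9 = 0.05948 × 2.5812 = 0.1535
Blocking probability P_9 = 0.1535 (15.35%)
L = ρ[1 - (K+1)ρ^K + Kρ^(K+1)] / [(1-ρ)(1-ρ^(K+1))]
L = 1.11111 × (1 - 10×2.581152 + 9×2.867943) / ((1 - 1.11111) × (1 - 2.867943)) = 5.3534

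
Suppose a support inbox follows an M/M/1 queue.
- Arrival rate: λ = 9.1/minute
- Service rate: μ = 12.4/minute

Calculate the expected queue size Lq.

ρ = λ/μ = 9.1/12.4 = 0.7339
For M/M/1: Lq = λ²/(μ(μ-λ))
Lq = 82.81/(12.4 × 3.30)
Lq = 2.0237 emails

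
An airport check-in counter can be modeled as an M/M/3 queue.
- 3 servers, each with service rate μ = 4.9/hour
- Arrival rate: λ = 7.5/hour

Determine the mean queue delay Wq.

Traffic intensity: ρ = λ/(cμ) = 7.5/(3×4.9) = 0.5102
Since ρ = 0.5102 < 1, system is stable.
Offered load a = λ/μ = cρ = 7.5/4.9 = 1.5306
P₀ = [ Σₙ₌₀^2 aⁿ/n! + a^3/(3!(1-ρ)) ]⁻¹
Σ = a^0/0! + a^1/1! + a^2/2! = 1.0000 + 1.5306 + 1.1714 = 3.7020
a^3/(3!(1-ρ)) = 3.5859/(6 × 0.4898) = 1.2202
P₀ = 1/(3.7020 + 1.2202) = 0.2032
Lq = P₀·a^3·ρ / (3!(1-ρ)²) = 0.20316 × 3.5859 × 0.51020 / (6 × 0.23990) = 0.2582
Wq = Lq/λ = 0.2582/7.5 = 0.03443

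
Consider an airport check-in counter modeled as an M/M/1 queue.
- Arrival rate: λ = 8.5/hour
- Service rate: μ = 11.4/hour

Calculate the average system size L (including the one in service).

ρ = λ/μ = 8.5/11.4 = 0.7456
For M/M/1: L = λ/(μ-λ)
L = 8.5/(11.4-8.5) = 8.5/2.90
L = 2.9310 passengers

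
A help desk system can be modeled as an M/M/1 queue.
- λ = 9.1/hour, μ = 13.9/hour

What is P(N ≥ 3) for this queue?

ρ = λ/μ = 9.1/13.9 = 0.6547
P(N ≥ n) = ρⁿ
P(N ≥ 3) = 0.6547^3
P(N ≥ 3) = 0.2806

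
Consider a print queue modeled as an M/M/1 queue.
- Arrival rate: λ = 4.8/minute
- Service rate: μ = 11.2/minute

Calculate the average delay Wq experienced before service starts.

First, compute utilization: ρ = λ/μ = 4.8/11.2 = 0.4286
For M/M/1: Wq = λ/(μ(μ-λ))
Wq = 4.8/(11.2 × (11.2-4.8))
Wq = 4.8/(11.2 × 6.40)
Wq = 0.06696 minutes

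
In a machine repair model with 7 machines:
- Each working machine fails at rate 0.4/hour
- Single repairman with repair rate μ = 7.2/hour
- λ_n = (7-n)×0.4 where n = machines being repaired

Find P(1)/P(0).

P(1)/P(0) = ∏_{i=0}^{1-1} λ_i/μ_{i+1}
= (7-0)×0.4/7.2
= 0.3889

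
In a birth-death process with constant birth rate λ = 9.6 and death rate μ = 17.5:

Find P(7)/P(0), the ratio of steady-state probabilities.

For constant rates: P(n)/P(0) = (λ/μ)^n
P(7)/P(0) = (9.6/17.5)^7 = 0.54857^7 = 0.01495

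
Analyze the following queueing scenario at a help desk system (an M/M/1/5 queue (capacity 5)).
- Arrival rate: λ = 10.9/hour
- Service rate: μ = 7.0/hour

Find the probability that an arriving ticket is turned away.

ρ = λ/μ = 10.9/7.0 = 1.55714
P₀ = (1-ρ)/(1-ρ^(K+1)) = (1-1.55714)/(1-1.55714^6) = -0.5571/-13.2550 = 0.04203
P_K = P₀×ρ^K = 0.04203 × 1.55714^5 = 0.04203 × 9.1546 = 0.3848
Blocking probability = 38.48%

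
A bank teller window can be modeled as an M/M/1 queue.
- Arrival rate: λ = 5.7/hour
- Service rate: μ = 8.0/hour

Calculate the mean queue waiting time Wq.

First, compute utilization: ρ = λ/μ = 5.7/8.0 = 0.7125
For M/M/1: Wq = λ/(μ(μ-λ))
Wq = 5.7/(8.0 × (8.0-5.7))
Wq = 5.7/(8.0 × 2.30)
Wq = 0.3098 hours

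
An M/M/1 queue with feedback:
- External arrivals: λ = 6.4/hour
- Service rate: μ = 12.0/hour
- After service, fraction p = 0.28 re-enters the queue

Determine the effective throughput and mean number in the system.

Effective arrival rate: λ_eff = λ/(1-p) = 6.4/(1-0.28) = 6.4/0.72 = 8.8889
ρ = λ_eff/μ = 8.8889/12.0 = 0.74074
L = ρ/(1-ρ) = 0.74074/(1-0.74074) = 2.8571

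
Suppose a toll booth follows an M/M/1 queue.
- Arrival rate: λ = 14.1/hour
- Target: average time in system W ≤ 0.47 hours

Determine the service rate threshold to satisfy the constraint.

For M/M/1: W = 1/(μ-λ)
Need W ≤ 0.47, so 1/(μ-λ) ≤ 0.47
μ - λ ≥ 1/0.47 = 2.1277
μ ≥ 14.1 + 2.1277 = 16.2277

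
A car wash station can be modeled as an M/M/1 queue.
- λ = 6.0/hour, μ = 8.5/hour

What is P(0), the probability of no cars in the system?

ρ = λ/μ = 6.0/8.5 = 0.7059
P(0) = 1 - ρ = 1 - 0.7059 = 0.2941
The server is idle 29.41% of the time.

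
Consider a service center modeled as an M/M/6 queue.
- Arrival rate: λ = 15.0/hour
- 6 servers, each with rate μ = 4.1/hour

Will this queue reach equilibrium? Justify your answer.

Stability requires ρ = λ/(cμ) < 1
ρ = 15.0/(6 × 4.1) = 15.0/24.60 = 0.6098
Since 0.6098 < 1, the system is STABLE.
The servers are busy 60.98% of the time.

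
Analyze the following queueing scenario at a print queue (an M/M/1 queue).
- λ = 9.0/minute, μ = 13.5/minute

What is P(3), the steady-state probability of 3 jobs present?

ρ = λ/μ = 9.0/13.5 = 0.6667
P(n) = (1-ρ)ρⁿ
P(3) = (1-0.6667) × 0.6667^3
P(3) = 0.33330 × 0.29634
P(3) = 0.09877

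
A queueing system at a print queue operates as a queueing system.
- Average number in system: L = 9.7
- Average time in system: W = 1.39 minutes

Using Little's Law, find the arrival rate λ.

Little's Law: L = λW, so λ = L/W
λ = 9.7/1.39 = 6.9784 jobs/minute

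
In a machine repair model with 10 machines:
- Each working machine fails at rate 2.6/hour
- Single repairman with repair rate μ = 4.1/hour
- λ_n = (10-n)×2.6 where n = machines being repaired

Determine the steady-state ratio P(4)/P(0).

P(4)/P(0) = ∏_{i=0}^{4-1} λ_i/μ_{i+1}
= (10-0)×2.6/4.1 × (10-1)×2.6/4.1 × (10-2)×2.6/4.1 × (10-3)×2.6/4.1
= 815.0580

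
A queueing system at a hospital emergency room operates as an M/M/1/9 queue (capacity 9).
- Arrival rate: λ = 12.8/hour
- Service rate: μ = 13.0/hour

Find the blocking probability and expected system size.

ρ = λ/μ = 12.8/13.0 = 0.984615
P₀ = (1-ρ)/(1-ρ^(K+1)) = (1-0.984615)/(1-0.984615^10) = 0.01538/0.1436 = 0.1071
P_K = P₀×ρ^K = 0.10712 × 0.984615^9 = 0.10712 × 0.86976 = 0.09317
Blocking probability P_9 = 0.09317 (9.32%)
L = ρ[1 - (K+1)ρ^K + Kρ^(K+1)] / [(1-ρ)(1-ρ^(K+1))]
L = 0.984615 × (1 - 10×0.869757193 + 9×0.856375979) / ((1 - 0.984615) × (1 - 0.856375979)) = 4.3721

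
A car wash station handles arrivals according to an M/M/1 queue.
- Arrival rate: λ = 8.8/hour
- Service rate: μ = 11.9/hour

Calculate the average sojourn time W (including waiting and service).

First, compute utilization: ρ = λ/μ = 8.8/11.9 = 0.7395
For M/M/1: W = 1/(μ-λ)
W = 1/(11.9-8.8) = 1/3.10
W = 0.3226 hours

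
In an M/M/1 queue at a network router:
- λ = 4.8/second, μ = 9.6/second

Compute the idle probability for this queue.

ρ = λ/μ = 4.8/9.6 = 0.5000
P(0) = 1 - ρ = 1 - 0.5000 = 0.5000
The server is idle 50.00% of the time.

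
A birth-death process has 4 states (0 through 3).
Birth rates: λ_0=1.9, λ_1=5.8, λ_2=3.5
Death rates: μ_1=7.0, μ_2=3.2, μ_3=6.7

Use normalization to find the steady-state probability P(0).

Ratios P(n)/P(0) = (λ₀···λₙ₋₁)/(μ₁···μₙ):
P(1)/P(0) = (1.9)/(7.0) = 0.2714
P(2)/P(0) = (1.9×5.8)/(7.0×3.2) = 0.4920
P(3)/P(0) = (1.9×5.8×3.5)/(7.0×3.2×6.7) = 0.2570

Normalization: ∑ P(n) = 1
P(0) × (1.0000 + 0.2714 + 0.4920 + 0.2570) = 1
P(0) × 2.0204 = 1
P(0) = 1/2.0204 = 0.4950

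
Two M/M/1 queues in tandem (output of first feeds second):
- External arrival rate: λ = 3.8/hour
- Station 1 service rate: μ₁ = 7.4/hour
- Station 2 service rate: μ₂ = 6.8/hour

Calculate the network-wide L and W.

By Jackson's theorem, each station behaves as independent M/M/1.
Station 1: ρ₁ = 3.8/7.4 = 0.5135, L₁ = ρ₁/(1-ρ₁) = λ/(μ₁-λ) = 3.8/3.60 = 1.05556
Station 2: ρ₂ = 3.8/6.8 = 0.5588, L₂ = ρ₂/(1-ρ₂) = λ/(μ₂-λ) = 3.8/3.00 = 1.26667
Total: L = L₁ + L₂ = 1.05556 + 1.26667 = 2.3222
W = L/λ = 2.3222/3.8 = 0.6111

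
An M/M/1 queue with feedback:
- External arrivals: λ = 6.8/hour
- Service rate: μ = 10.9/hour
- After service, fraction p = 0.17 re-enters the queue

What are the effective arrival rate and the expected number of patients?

Effective arrival rate: λ_eff = λ/(1-p) = 6.8/(1-0.17) = 6.8/0.83 = 8.1928
ρ = λ_eff/μ = 8.1928/10.9 = 0.75163
L = ρ/(1-ρ) = 0.75163/(1-0.75163) = 3.0263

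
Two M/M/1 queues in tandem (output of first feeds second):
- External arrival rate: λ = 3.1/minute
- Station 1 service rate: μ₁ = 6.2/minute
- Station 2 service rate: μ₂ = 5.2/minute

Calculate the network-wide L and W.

By Jackson's theorem, each station behaves as independent M/M/1.
Station 1: ρ₁ = 3.1/6.2 = 0.5000, L₁ = ρ₁/(1-ρ₁) = λ/(μ₁-λ) = 3.1/3.10 = 1.0000
Station 2: ρ₂ = 3.1/5.2 = 0.5962, L₂ = ρ₂/(1-ρ₂) = λ/(μ₂-λ) = 3.1/2.10 = 1.4762
Total: L = L₁ + L₂ = 1.0000 + 1.4762 = 2.4762
W = L/λ = 2.4762/3.1 = 0.7988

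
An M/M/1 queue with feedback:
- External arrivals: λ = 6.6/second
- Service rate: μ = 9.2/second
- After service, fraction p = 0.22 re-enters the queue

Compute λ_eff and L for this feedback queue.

Effective arrival rate: λ_eff = λ/(1-p) = 6.6/(1-0.22) = 6.6/0.78 = 8.461538
ρ = λ_eff/μ = 8.461538/9.2 = 0.919732
L = ρ/(1-ρ) = 0.919732/(1-0.919732) = 11.4583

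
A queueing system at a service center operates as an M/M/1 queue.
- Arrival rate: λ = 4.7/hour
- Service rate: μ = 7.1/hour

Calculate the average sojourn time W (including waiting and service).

First, compute utilization: ρ = λ/μ = 4.7/7.1 = 0.6620
For M/M/1: W = 1/(μ-λ)
W = 1/(7.1-4.7) = 1/2.40
W = 0.4167 hours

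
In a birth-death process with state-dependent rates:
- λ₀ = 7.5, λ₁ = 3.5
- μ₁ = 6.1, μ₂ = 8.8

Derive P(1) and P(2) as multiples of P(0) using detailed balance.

Balance equations:
State 0: λ₀P₀ = μ₁P₁ → P₁ = (λ₀/μ₁)P₀ = (7.5/6.1)P₀ = 1.2295P₀
State 1: P₂ = (λ₀λ₁)/(μ₁μ₂)P₀ = (7.5×3.5)/(6.1×8.8)P₀ = 0.4890P₀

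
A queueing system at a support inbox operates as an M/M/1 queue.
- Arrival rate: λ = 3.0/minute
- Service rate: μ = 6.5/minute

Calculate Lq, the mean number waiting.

ρ = λ/μ = 3.0/6.5 = 0.4615
For M/M/1: Lq = λ²/(μ(μ-λ))
Lq = 9.00/(6.5 × 3.50)
Lq = 0.3956 emails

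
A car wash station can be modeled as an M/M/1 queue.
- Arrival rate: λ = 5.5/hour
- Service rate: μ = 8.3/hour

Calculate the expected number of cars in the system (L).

ρ = λ/μ = 5.5/8.3 = 0.6627
For M/M/1: L = λ/(μ-λ)
L = 5.5/(8.3-5.5) = 5.5/2.80
L = 1.9643 cars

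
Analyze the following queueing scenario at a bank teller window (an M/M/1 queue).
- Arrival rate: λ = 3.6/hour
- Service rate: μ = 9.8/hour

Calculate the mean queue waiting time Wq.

First, compute utilization: ρ = λ/μ = 3.6/9.8 = 0.3673
For M/M/1: Wq = λ/(μ(μ-λ))
Wq = 3.6/(9.8 × (9.8-3.6))
Wq = 3.6/(9.8 × 6.20)
Wq = 0.05925 hours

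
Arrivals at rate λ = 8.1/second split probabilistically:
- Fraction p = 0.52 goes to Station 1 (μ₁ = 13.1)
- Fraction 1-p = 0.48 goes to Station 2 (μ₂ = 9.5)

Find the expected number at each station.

Effective rates: λ₁ = 8.1×0.52 = 4.212, λ₂ = 8.1×0.48 = 3.888
Station 1: ρ₁ = 4.212/13.1 = 0.32153, L₁ = ρ₁/(1-ρ₁) = 0.32153/(1-0.32153) = 0.4739
Station 2: ρ₂ = 3.888/9.5 = 0.40926, L₂ = ρ₂/(1-ρ₂) = 0.40926/(1-0.40926) = 0.6928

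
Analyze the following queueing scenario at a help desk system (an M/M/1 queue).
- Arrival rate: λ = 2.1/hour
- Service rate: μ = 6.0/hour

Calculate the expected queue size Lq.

ρ = λ/μ = 2.1/6.0 = 0.3500
For M/M/1: Lq = λ²/(μ(μ-λ))
Lq = 4.41/(6.0 × 3.90)
Lq = 0.1885 tickets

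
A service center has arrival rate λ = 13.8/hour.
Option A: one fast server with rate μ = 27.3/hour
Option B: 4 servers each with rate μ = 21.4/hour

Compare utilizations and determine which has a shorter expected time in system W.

Option A: single server μ = 27.3 (M/M/1)
  ρ_A = 13.8/27.3 = 0.5055
  W_A = 1/(μ-λ) = 1/(27.3-13.8) = 1/13.50 = 0.07407

Option B: 4 servers μ = 21.4 (M/M/4)
  ρ_B = λ/(cμ) = 13.8/(4×21.4) = 0.1612
  Offered load a = λ/μ = cρ = 13.8/21.4 = 0.6449
  P₀ = [ Σₙ₌₀^3 aⁿ/n! + a^4/(4!(1-ρ)) ]⁻¹
  Σ = a^0/0! + a^1/1! + a^2/2! + a^3/3! = 1.0000 + 0.6449 + 0.2079 + 0.04469 = 1.8975
  a^4/(4!(1-ρ)) = 0.17293/(24 × 0.83879) = 0.008590
  P₀ = 1/(1.8975 + 0.008590) = 0.5246
  Lq = P₀·a^4·ρ / (4!(1-ρ)²) = 0.52464 × 0.17293 × 0.16121 / (24 × 0.70356) = 0.0008662
  Wq_B = Lq/λ = 0.0008662/13.8 = 0.00006277
  W_B = Wq_B + 1/μ = 0.00006277 + 0.04673 = 0.04679

Since W_B = 0.04679 < W_A = 0.07407, Option B (multiple servers) has the shorter time in system.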